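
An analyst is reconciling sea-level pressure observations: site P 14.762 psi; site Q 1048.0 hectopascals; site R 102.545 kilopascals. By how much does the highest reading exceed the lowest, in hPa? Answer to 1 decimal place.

30.2 hPa

site P: 14.762 psi = 1017.804 hPa.
site R: 102.545 kPa = 1025.450 hPa.
Spread: 1048.000 − 1017.804 = 30.2 hPa.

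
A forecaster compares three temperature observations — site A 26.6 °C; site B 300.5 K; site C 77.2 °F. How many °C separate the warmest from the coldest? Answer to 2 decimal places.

site B: 300.5 K = 27.350 °C.
site C: 77.2 °F = 25.111 °C.
Spread: 27.350 − 25.111 = 2.239 °C.

2.24 °C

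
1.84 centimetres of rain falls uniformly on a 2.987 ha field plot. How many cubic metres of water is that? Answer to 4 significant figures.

549.6 cubic metres

Depth: 1.84 cm × 10 = 18.4 mm.
Area: 2.987 ha = 29870 m².
1 mm over 1 m² is 1 L, so volume = 18.4 × 29870 = 549608 L = 549.6 m³.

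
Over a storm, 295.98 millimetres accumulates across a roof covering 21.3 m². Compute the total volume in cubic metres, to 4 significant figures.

1 mm over 1 m² is 1 L, so volume = 295.98 × 21.3 = 6304.374 L = 6.304 m³.

6.304 cubic metres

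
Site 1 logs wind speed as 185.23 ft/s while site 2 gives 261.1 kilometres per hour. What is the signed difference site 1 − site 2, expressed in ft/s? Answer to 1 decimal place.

site 2: 261.1 km/h = 237.952 ft/s.
Difference: 185.230 − 237.952 = -52.7 ft/s.

-52.7 ft/s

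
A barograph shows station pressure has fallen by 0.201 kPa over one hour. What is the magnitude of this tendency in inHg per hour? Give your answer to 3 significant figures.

0.201 kPa / 1 h × 0.2953 inHg/kPa = 0.0594 inHg/h.

0.0594 inHg per hour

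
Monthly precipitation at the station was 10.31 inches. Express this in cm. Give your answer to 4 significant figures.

1 in = 2.54 cm, so 10.31 × 2.54 = 26.19 cm.

26.19 cm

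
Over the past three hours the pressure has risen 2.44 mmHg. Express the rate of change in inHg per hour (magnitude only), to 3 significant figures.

2.44 mmHg / 3 h × 0.0393701 inHg/mmHg = 0.0320 inHg/h.

0.0320 inHg per hour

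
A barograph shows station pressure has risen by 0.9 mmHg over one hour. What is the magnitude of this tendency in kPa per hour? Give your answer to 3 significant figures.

0.120 kPa per hour

0.9 mmHg / 1 h × 0.133322 kPa/mmHg = 0.120 kPa/h.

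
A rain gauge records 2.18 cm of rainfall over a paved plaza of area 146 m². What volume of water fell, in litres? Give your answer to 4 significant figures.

Depth: 2.18 cm × 10 = 21.8 mm.
1 mm over 1 m² is 1 L, so volume = 21.8 × 146 = 3182.8 L ≈ 3183 L.

3183 litres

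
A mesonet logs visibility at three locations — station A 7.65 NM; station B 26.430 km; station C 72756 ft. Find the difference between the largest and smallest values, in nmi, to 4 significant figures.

6.621 nmi

station B: 26.430 km = 14.27106 nmi.
station C: 72756 ft = 11.97410 nmi.
Spread: 14.27106 − 7.65000 = 6.621 nmi.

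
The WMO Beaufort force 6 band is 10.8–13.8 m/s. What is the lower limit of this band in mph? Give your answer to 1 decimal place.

10.8–13.8 m/s × 2.237 = 24.2–30.9 mph.

24.2 mph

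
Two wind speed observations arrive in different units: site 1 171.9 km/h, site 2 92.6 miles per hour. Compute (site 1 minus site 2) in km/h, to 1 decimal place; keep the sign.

site 2: 92.6 mph = 149.025 km/h.
Difference: 171.900 − 149.025 = 22.9 km/h.

22.9 km/h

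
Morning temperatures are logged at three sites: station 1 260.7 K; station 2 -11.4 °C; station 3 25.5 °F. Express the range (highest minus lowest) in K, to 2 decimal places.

8.84 K

station 1: 260.7 K = -12.450 °C.
station 3: 25.5 °F = -3.611 °C.
Spread: (-3.611) − (-12.450) = 8.839 °C.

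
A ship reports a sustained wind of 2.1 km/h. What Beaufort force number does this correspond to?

2.1 km/h = 0.6 m/s, which is Beaufort 1 (light air, 0.3–1.5 m/s).

Beaufort force 1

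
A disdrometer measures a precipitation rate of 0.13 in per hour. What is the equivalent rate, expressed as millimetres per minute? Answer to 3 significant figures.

0.13 in/hour × 25.4 mm/in × 0.0166667 hour/minute = 0.0550 mm/minute.

0.0550 mm/minute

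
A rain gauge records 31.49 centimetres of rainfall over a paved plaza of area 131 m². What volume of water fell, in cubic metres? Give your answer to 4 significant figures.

41.25 cubic metres

Depth: 31.49 cm × 10 = 314.9 mm.
1 mm over 1 m² is 1 L, so volume = 314.9 × 131 = 41251.9 L = 41.25 m³.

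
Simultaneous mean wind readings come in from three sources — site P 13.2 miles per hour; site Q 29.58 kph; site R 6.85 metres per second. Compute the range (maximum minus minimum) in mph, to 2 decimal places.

site Q: 29.58 km/h = 18.3802 mph.
site R: 6.85 m/s = 15.3230 mph.
Spread: 18.3802 − 13.2000 = 5.18 mph.

5.18 mph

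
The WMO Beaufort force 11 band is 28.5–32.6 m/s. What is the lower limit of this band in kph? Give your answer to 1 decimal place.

28.5–32.6 m/s × 3.6 = 102.6–117.4 km/h.

102.6 km/h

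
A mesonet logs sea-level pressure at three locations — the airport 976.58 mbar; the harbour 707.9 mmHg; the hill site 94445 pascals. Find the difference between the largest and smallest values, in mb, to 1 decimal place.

32.8 mb

the harbour: 707.9 mmHg = 943.789 mb.
the hill site: 94445 Pa = 944.450 mb.
Spread: 976.580 − 943.789 = 32.8 mb.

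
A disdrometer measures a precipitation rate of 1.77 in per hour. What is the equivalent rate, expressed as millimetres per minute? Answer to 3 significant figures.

0.749 mm/minute

1.77 in/hour × 25.4 mm/in × 0.0166667 hour/minute = 0.749 mm/minute.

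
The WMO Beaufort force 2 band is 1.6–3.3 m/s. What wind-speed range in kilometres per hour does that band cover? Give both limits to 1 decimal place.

5.8 to 11.9 km/h

1.6–3.3 m/s × 3.6 = 5.8–11.9 km/h.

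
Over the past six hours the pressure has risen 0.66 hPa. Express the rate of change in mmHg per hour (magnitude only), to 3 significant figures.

0.0825 mmHg per hour

0.66 hPa / 6 h × 0.750062 mmHg/hPa = 0.0825 mmHg/h.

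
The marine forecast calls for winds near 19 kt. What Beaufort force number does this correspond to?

19 kt lies in the Beaufort 5 band (fresh breeze, 17–21 kt).

Beaufort force 5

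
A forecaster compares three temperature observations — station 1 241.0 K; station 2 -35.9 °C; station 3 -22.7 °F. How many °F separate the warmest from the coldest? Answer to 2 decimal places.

station 1: 241.0 K = -32.150 °C.
station 3: -22.7 °F = -30.389 °C.
Spread: (-30.389) − (-35.900) = 5.511 °C = 9.92 °F.

9.92 °F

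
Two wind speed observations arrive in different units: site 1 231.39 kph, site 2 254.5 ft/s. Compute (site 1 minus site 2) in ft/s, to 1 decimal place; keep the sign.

-43.6 ft/s

site 1: 231.39 km/h = 210.876 ft/s.
Difference: 210.876 − 254.500 = -43.6 ft/s.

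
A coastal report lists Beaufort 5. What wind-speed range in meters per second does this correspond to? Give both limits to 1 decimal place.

8.0 to 10.7 m/s

Beaufort 5 (fresh breeze) spans 8.0–10.7 m/s.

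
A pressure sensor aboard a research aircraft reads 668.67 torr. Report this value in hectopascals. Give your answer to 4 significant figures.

891.5 hPa

1 mmHg = 1.33322 hPa, so 668.67 × 1.33322 = 891.5 hPa.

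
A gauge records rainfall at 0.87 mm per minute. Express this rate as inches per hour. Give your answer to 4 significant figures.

2.055 in/hour

0.87 mm/minute × 0.0393701 in/mm × 60 minute/hour = 2.055 in/hour.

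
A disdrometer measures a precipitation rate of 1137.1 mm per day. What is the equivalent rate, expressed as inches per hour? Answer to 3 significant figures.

1.87 in/hour

1137.1 mm/day × 0.0393701 in/mm × 0.0416667 day/hour = 1.87 in/hour.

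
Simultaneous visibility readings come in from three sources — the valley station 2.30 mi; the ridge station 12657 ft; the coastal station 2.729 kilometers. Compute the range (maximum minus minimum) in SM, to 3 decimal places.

0.701 SM

the ridge station: 12657 ft = 2.39716 SM.
the coastal station: 2.729 km = 1.69572 SM.
Spread: 2.39716 − 1.69572 = 0.701 SM.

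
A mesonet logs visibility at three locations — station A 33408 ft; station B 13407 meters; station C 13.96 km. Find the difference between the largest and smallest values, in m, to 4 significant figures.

3777 m

station A: 33408 ft = 10182.76 m.
station C: 13.96 km = 13960.00 m.
Spread: 13960.00 − 10182.76 = 3777 m.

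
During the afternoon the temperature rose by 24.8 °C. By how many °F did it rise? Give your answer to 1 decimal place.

44.6 °F

Converting a difference, only the 9/5 scale factor applies: Δ°F = 24.8 × 1.8 = 44.6 °F.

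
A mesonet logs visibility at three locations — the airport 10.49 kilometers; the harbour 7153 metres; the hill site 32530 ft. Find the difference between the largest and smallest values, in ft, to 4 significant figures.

the airport: 10.49 km = 34416.01 ft.
the harbour: 7153 m = 23467.85 ft.
Spread: 34416.01 − 23467.85 = 10950 ft.

10950 ft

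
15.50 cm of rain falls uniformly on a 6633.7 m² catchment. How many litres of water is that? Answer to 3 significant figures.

Depth: 15.50 cm × 10 = 155 mm.
1 mm over 1 m² is 1 L, so volume = 155 × 6633.7 = 1028223.5 L ≈ 1030000 L.

1030000 litres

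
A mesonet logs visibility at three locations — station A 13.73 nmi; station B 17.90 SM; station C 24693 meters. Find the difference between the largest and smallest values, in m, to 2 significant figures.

4100 m

station A: 13.73 nmi = 25427.96 m.
station B: 17.90 SM = 28807.26 m.
Spread: 28807.26 − 24693.00 = 4100 m.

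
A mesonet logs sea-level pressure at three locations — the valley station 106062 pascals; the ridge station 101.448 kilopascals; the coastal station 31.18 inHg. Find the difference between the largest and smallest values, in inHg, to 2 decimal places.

1.36 inHg

the valley station: 106062 Pa = 31.3201 inHg.
the ridge station: 101.448 kPa = 29.9576 inHg.
Spread: 31.3201 − 29.9576 = 1.36 inHg.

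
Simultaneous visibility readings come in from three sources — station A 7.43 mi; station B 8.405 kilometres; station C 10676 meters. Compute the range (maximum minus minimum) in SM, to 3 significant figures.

station B: 8.405 km = 5.2226 SM.
station C: 10676 m = 6.6338 SM.
Spread: 7.4300 − 5.2226 = 2.21 SM.

2.21 SM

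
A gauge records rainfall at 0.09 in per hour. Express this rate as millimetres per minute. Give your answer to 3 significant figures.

0.0381 mm/minute

0.09 in/hour × 25.4 mm/in × 0.0166667 hour/minute = 0.0381 mm/minute.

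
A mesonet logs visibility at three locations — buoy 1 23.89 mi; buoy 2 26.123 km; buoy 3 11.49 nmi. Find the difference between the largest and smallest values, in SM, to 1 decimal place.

10.7 SM

buoy 2: 26.123 km = 16.232 SM.
buoy 3: 11.49 nmi = 13.222 SM.
Spread: 23.890 − 13.222 = 10.7 SM.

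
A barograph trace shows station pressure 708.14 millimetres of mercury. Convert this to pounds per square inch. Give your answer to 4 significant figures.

1 mmHg = 0.0193368 psi, so 708.14 × 0.0193368 = 13.69 psi.

13.69 psi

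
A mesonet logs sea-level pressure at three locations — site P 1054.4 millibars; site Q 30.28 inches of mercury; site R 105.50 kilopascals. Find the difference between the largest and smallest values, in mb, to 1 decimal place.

site Q: 30.28 inHg = 1025.399 mb.
site R: 105.50 kPa = 1055.000 mb.
Spread: 1055.000 − 1025.399 = 29.6 mb.

29.6 mb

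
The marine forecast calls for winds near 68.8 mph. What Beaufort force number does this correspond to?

68.8 mph = 30.8 m/s, which is Beaufort 11 (violent storm, 28.5–32.6 m/s).

Beaufort force 11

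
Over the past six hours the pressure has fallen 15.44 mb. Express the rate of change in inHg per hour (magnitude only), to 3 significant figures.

0.0760 inHg per hour

15.44 mb / 6 h × 0.02953 inHg/mb = 0.0760 inHg/h.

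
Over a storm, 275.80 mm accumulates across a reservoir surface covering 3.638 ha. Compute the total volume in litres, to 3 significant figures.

Area: 3.638 ha = 36380 m².
1 mm over 1 m² is 1 L, so volume = 275.8 × 36380 = 10033604 L ≈ 10000000 L.

10000000 litres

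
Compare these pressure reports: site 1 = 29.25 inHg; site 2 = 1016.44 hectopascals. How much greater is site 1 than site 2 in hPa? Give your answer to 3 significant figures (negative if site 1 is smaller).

-25.9 hPa

site 1: 29.25 inHg = 990.519 hPa.
Difference: 990.519 − 1016.440 = -25.9 hPa.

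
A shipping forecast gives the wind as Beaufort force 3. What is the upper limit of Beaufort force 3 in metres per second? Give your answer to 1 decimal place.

Beaufort 3 (gentle breeze) spans 3.4–5.4 m/s.

5.4 m/s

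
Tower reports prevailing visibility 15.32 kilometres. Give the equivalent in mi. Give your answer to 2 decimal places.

9.52 SM

1 km = 0.621371 SM, so 15.32 × 0.621371 = 9.52 SM.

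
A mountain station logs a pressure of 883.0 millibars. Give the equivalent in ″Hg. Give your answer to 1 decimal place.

1 mb = 0.02953 inHg, so 883.0 × 0.02953 = 26.1 inHg.

26.1 inHg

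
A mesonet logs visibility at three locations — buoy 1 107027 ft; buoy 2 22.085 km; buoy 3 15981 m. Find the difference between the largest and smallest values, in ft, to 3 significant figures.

buoy 2: 22.085 km = 72457.35 ft.
buoy 3: 15981 m = 52431.10 ft.
Spread: 107027.00 − 52431.10 = 54600 ft.

54600 ft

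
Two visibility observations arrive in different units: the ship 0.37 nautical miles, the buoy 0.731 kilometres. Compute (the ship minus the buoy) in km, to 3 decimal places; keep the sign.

the ship: 0.37 nmi = 0.68524 km.
Difference: 0.68524 − 0.73100 = -0.046 km.

-0.046 km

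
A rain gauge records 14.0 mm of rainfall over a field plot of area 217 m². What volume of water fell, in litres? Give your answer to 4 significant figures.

1 mm over 1 m² is 1 L, so volume = 14 × 217 = 3038 L.

3038 litres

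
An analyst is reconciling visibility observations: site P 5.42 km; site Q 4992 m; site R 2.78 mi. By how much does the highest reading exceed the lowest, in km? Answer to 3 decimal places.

site Q: 4992 m = 4.99200 km.
site R: 2.78 SM = 4.47398 km.
Spread: 5.42000 − 4.47398 = 0.946 km.

0.946 km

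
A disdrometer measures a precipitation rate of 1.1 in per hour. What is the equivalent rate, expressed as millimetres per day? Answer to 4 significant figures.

670.6 mm/day

1.1 in/hour × 25.4 mm/in × 24 hour/day = 670.6 mm/day.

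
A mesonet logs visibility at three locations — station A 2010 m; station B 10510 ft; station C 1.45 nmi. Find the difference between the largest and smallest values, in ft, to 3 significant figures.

3920 ft

station A: 2010 m = 6594.49 ft.
station C: 1.45 nmi = 8810.37 ft.
Spread: 10510.00 − 6594.49 = 3920 ft.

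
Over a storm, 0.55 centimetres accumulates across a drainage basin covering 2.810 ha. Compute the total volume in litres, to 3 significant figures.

155000 litres

Depth: 0.55 cm × 10 = 5.5 mm.
Area: 2.810 ha = 28100 m².
1 mm over 1 m² is 1 L, so volume = 5.5 × 28100 = 154550 L ≈ 155000 L.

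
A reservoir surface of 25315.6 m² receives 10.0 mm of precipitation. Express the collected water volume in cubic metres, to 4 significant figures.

1 mm over 1 m² is 1 L, so volume = 10 × 25315.6 = 253156 L = 253.2 m³.

253.2 cubic metres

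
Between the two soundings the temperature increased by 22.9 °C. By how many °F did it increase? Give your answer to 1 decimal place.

A change of 1 °C equals a change of 1.8 °F: Δ°F = 22.9 × 1.8 = 41.2 °F.

41.2 °F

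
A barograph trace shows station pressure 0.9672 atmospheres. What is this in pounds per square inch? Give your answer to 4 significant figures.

14.21 psi

1 atm = 14.6959 psi, so 0.9672 × 14.6959 = 14.21 psi.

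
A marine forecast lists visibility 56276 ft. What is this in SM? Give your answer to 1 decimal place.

10.7 SM

1 ft = 0.000189394 SM, so 56276 × 0.000189394 = 10.7 SM.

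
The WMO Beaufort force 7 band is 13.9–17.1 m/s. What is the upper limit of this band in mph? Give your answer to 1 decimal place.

38.3 mph

13.9–17.1 m/s × 2.237 = 31.1–38.3 mph.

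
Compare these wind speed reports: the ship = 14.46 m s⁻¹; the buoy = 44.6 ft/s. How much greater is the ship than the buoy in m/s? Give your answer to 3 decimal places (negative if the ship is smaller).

the buoy: 44.6 ft/s = 13.59408 m/s.
Difference: 14.46000 − 13.59408 = 0.866 m/s.

0.866 m/s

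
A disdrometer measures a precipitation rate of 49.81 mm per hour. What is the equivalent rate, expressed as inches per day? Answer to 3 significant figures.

47.1 in/day

49.81 mm/hour × 0.0393701 in/mm × 24 hour/day = 47.1 in/day.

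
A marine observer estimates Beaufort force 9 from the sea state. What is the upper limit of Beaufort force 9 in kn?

Beaufort 9 (strong gale) spans 41–47 knots.

47 kt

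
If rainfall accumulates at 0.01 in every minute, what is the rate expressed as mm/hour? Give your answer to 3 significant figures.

0.01 in/minute × 25.4 mm/in × 60 minute/hour = 15.2 mm/hour.

15.2 mm/hour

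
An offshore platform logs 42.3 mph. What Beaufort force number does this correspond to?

Beaufort force 8

42.3 mph = 18.9 m/s, which is Beaufort 8 (gale, 17.2–20.7 m/s).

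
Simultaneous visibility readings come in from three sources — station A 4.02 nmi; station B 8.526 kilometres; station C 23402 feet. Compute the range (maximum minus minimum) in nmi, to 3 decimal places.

0.752 nmi

station B: 8.526 km = 4.60367 nmi.
station C: 23402 ft = 3.85147 nmi.
Spread: 4.60367 − 3.85147 = 0.752 nmi.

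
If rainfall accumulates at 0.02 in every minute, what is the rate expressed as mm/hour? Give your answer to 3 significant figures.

30.5 mm/hour

0.02 in/minute × 25.4 mm/in × 60 minute/hour = 30.5 mm/hour.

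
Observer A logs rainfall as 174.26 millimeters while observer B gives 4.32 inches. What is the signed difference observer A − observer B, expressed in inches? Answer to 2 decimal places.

observer A: 174.26 mm = 6.8606 in.
Difference: 6.8606 − 4.3200 = 2.54 in.

2.54 in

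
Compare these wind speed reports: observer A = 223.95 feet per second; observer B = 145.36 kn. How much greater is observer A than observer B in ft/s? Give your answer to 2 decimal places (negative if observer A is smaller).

-21.39 ft/s

observer B: 145.36 kt = 245.3400 ft/s.
Difference: 223.9500 − 245.3400 = -21.39 ft/s.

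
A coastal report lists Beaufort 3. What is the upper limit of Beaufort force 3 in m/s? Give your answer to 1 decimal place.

Beaufort 3 (gentle breeze) spans 3.4–5.4 m/s.

5.4 m/s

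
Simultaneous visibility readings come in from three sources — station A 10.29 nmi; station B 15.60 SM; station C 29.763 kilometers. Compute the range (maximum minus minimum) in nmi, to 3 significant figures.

station B: 15.60 SM = 13.5560 nmi.
station C: 29.763 km = 16.0707 nmi.
Spread: 16.0707 − 10.2900 = 5.78 nmi.

5.78 nmi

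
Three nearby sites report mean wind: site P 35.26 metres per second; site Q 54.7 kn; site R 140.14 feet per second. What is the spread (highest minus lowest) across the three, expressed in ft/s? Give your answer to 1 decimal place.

47.8 ft/s

site P: 35.26 m/s = 115.682 ft/s.
site Q: 54.7 kt = 92.323 ft/s.
Spread: 140.140 − 92.323 = 47.8 ft/s.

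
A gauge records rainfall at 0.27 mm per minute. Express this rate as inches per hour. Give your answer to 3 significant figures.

0.638 in/hour

0.27 mm/minute × 0.0393701 in/mm × 60 minute/hour = 0.638 in/hour.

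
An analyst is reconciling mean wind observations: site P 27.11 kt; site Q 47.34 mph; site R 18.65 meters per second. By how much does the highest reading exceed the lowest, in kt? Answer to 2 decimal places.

site Q: 47.34 mph = 41.1373 kt.
site R: 18.65 m/s = 36.2527 kt.
Spread: 41.1373 − 27.1100 = 14.03 kt.

14.03 kt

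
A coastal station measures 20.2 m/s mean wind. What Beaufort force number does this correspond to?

Beaufort force 8

20.2 m/s lies in the Beaufort 8 band (gale, 17.2–20.7 m/s).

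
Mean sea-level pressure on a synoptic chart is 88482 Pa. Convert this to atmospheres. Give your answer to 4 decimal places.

1 Pa = 9.86923e-06 atm, so 88482 × 9.86923e-06 = 0.8732 atm.

0.8732 atm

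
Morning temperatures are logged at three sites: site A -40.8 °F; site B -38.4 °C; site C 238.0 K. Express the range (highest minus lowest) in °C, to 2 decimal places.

site A: -40.8 °F = -40.444 °C.
site C: 238.0 K = -35.150 °C.
Spread: (-35.150) − (-40.444) = 5.294 °C.

5.29 °C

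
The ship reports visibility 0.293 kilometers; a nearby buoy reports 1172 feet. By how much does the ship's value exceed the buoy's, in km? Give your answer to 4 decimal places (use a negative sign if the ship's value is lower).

-0.0642 km

the buoy: 1172 ft = 0.357226 km.
Difference: 0.293000 − 0.357226 = -0.0642 km.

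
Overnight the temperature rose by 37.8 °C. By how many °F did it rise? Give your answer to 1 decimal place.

Converting a difference, only the 9/5 scale factor applies: Δ°F = 37.8 × 1.8 = 68.0 °F.

68.0 °F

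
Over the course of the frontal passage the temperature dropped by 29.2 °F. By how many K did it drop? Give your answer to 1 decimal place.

16.2 K

Converting a difference, only the 9/5 scale factor applies: ΔK = 29.2 × 0.5556 = 16.2 K.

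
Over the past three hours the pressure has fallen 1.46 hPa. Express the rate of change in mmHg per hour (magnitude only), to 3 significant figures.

1.46 hPa / 3 h × 0.750062 mmHg/hPa = 0.365 mmHg/h.

0.365 mmHg per hour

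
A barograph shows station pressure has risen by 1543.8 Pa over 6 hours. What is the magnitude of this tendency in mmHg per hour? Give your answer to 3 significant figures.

1.93 mmHg per hour

1543.8 Pa / 6 h × 0.00750062 mmHg/Pa = 1.93 mmHg/h.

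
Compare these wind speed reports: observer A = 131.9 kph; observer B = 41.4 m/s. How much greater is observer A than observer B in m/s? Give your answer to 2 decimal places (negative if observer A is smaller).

observer A: 131.9 km/h = 36.6389 m/s.
Difference: 36.6389 − 41.4000 = -4.76 m/s.

-4.76 m/s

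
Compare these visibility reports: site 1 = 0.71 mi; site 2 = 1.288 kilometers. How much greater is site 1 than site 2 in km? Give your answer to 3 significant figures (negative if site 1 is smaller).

site 1: 0.71 SM = 1.14263 km.
Difference: 1.14263 − 1.28800 = -0.145 km.

-0.145 km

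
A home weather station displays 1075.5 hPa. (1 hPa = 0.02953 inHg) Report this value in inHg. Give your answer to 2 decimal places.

31.76 inHg

1 hPa = 0.02953 inHg, so 1075.5 × 0.02953 = 31.76 inHg.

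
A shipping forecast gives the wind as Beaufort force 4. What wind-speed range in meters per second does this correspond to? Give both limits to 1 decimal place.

Beaufort 4 (moderate breeze) spans 5.5–7.9 m/s.

5.5 to 7.9 m/s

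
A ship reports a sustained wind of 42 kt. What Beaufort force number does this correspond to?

Beaufort force 9

42 kt lies in the Beaufort 9 band (strong gale, 41–47 kt).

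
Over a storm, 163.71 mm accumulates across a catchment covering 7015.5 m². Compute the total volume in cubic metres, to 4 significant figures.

1149 cubic metres

1 mm over 1 m² is 1 L, so volume = 163.71 × 7015.5 = 1148507.5 L = 1149 m³.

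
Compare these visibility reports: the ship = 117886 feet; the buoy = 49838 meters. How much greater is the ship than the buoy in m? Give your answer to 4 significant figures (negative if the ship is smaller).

-13910 m

the ship: 117886 ft = 35931.65 m.
Difference: 35931.65 − 49838.00 = -13910 m.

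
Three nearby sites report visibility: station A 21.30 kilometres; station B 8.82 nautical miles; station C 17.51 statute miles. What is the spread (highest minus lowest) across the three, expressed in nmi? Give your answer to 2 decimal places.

6.40 nmi

station A: 21.30 km = 11.5011 nmi.
station C: 17.51 SM = 15.2158 nmi.
Spread: 15.2158 − 8.8200 = 6.40 nmi.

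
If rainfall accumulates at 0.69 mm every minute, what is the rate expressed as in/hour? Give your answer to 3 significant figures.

1.63 in/hour

0.69 mm/minute × 0.0393701 in/mm × 60 minute/hour = 1.63 in/hour.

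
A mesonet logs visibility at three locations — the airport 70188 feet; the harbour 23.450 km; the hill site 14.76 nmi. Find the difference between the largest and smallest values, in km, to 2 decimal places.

5.94 km

the airport: 70188 ft = 21.3933 km.
the hill site: 14.76 nmi = 27.3355 km.
Spread: 27.3355 − 21.3933 = 5.94 km.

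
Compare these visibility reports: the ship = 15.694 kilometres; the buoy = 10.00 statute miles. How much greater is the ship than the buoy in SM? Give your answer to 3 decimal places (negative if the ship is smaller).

-0.248 SM

the ship: 15.694 km = 9.75180 SM.
Difference: 9.75180 − 10.00000 = -0.248 SM.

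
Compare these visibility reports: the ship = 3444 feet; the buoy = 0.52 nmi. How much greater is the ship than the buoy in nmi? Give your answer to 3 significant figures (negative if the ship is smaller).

the ship: 3444 ft = 0.566810 nmi.
Difference: 0.566810 − 0.520000 = 0.0468 nmi.

0.0468 nmi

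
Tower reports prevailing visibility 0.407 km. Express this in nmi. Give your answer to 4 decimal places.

0.2198 nmi

1 km = 0.539957 nmi, so 0.407 × 0.539957 = 0.2198 nmi.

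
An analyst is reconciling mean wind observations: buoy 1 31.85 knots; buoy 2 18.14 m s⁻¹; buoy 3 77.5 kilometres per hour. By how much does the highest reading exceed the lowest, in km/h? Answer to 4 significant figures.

18.51 km/h

buoy 1: 31.85 kt = 58.9862 km/h.
buoy 2: 18.14 m/s = 65.3040 km/h.
Spread: 77.5000 − 58.9862 = 18.51 km/h.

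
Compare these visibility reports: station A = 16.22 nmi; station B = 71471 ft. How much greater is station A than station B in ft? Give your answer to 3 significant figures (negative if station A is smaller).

station A: 16.22 nmi = 98554.59 ft.
Difference: 98554.59 − 71471.00 = 27100 ft.

27100 ft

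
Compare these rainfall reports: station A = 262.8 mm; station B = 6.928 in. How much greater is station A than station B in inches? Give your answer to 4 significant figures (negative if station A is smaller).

3.418 in

station A: 262.8 mm = 10.34646 in.
Difference: 10.34646 − 6.92800 = 3.418 in.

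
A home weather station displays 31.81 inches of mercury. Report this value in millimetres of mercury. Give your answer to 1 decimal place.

808.0 mmHg

1 inHg = 25.4 mmHg, so 31.81 × 25.4 = 808.0 mmHg.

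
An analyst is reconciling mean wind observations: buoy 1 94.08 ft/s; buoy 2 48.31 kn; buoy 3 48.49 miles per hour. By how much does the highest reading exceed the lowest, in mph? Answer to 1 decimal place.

15.7 mph

buoy 1: 94.08 ft/s = 64.145 mph.
buoy 2: 48.31 kt = 55.594 mph.
Spread: 64.145 − 48.490 = 15.7 mph.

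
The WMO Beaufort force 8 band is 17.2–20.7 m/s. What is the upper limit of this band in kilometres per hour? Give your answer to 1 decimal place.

74.5 km/h

17.2–20.7 m/s × 3.6 = 61.9–74.5 km/h.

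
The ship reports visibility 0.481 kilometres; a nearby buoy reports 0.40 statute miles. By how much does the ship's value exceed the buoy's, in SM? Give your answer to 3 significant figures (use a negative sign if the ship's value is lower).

-0.101 SM

the ship: 0.481 km = 0.29888 SM.
Difference: 0.29888 − 0.40000 = -0.101 SM.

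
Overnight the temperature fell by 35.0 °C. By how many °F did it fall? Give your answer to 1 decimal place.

63.0 °F

Converting a difference, only the 9/5 scale factor applies: Δ°F = 35.0 × 1.8 = 63.0 °F.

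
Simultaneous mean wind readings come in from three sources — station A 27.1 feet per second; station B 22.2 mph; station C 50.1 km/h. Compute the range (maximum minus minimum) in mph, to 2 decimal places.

12.65 mph

station A: 27.1 ft/s = 18.4773 mph.
station C: 50.1 km/h = 31.1307 mph.
Spread: 31.1307 − 18.4773 = 12.65 mph.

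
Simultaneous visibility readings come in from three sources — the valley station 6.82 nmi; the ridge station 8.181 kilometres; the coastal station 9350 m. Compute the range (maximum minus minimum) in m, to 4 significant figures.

the valley station: 6.82 nmi = 12630.64 m.
the ridge station: 8.181 km = 8181.00 m.
Spread: 12630.64 − 8181.00 = 4450 m.

4450 m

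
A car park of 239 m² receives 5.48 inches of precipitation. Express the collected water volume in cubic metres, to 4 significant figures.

Depth: 5.48 in × 25.4 = 139.192 mm.
1 mm over 1 m² is 1 L, so volume = 139.192 × 239 = 33266.888 L = 33.27 m³.

33.27 cubic metres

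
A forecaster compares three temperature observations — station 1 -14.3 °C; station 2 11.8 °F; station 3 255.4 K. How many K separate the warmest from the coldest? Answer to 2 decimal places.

station 2: 11.8 °F = -11.222 °C.
station 3: 255.4 K = -17.750 °C.
Spread: (-11.222) − (-17.750) = 6.528 °C.

6.53 K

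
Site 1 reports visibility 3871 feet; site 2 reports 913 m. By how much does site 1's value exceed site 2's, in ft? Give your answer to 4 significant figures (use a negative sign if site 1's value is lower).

875.6 ft

site 2: 913 m = 2995.407 ft.
Difference: 3871.000 − 2995.407 = 875.6 ft.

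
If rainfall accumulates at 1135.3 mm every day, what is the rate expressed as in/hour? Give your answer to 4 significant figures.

1135.3 mm/day × 0.0393701 in/mm × 0.0416667 day/hour = 1.862 in/hour.

1.862 in/hour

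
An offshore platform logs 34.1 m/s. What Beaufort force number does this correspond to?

34.1 m/s lies in the Beaufort 12 band (hurricane force, ≥32.7 m/s).

Beaufort force 12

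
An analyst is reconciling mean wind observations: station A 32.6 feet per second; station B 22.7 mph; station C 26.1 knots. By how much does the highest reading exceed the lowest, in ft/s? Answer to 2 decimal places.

station B: 22.7 mph = 33.2933 ft/s.
station C: 26.1 kt = 44.0518 ft/s.
Spread: 44.0518 − 32.6000 = 11.45 ft/s.

11.45 ft/s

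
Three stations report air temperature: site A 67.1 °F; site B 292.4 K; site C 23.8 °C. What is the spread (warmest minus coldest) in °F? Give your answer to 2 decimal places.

site A: 67.1 °F = 19.500 °C.
site B: 292.4 K = 19.250 °C.
Spread: 23.800 − 19.250 = 4.550 °C = 8.19 °F.

8.19 °F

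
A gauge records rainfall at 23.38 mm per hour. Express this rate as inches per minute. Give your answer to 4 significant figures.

23.38 mm/hour × 0.0393701 in/mm × 0.0166667 hour/minute = 0.01534 in/minute.

0.01534 in/minute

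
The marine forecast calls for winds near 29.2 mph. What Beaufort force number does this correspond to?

Beaufort force 6

29.2 mph = 13.1 m/s, which is Beaufort 6 (strong breeze, 10.8–13.8 m/s).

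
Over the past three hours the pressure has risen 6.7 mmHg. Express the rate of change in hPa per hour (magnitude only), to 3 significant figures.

2.98 hPa per hour

6.7 mmHg / 3 h × 1.33322 hPa/mmHg = 2.98 hPa/h.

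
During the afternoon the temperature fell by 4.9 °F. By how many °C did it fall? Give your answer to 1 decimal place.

A change of 1 °C equals a change of 1.8 °F: Δ°C = 4.9 × 0.5556 = 2.7 °C.

2.7 °C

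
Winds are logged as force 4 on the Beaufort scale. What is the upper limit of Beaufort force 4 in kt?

16 kt

Beaufort 4 (moderate breeze) spans 11–16 knots.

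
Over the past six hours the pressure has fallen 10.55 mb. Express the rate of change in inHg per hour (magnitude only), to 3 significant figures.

0.0519 inHg per hour

10.55 mb / 6 h × 0.02953 inHg/mb = 0.0519 inHg/h.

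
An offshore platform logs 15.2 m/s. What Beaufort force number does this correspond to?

15.2 m/s lies in the Beaufort 7 band (near gale, 13.9–17.1 m/s).

Beaufort force 7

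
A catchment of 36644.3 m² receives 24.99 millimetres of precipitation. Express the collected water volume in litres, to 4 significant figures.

915700 litres

1 mm over 1 m² is 1 L, so volume = 24.99 × 36644.3 = 915741.06 L ≈ 915700 L.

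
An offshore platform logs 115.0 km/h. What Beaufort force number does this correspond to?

115.0 km/h = 31.9 m/s, which is Beaufort 11 (violent storm, 28.5–32.6 m/s).

Beaufort force 11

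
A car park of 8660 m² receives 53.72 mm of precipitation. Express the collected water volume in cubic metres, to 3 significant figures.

1 mm over 1 m² is 1 L, so volume = 53.72 × 8660 = 465215.2 L = 465 m³.

465 cubic metres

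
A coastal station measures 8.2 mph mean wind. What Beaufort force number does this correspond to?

8.2 mph = 3.7 m/s, which is Beaufort 3 (gentle breeze, 3.4–5.4 m/s).

Beaufort force 3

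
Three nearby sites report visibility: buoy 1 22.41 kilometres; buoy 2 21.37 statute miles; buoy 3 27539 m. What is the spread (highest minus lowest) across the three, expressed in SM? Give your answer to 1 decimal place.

7.4 SM

buoy 1: 22.41 km = 13.925 SM.
buoy 3: 27539 m = 17.112 SM.
Spread: 21.370 − 13.925 = 7.4 SM.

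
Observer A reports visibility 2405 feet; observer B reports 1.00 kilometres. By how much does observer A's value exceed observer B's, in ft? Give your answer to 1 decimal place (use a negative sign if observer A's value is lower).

-875.8 ft

observer B: 1.00 km = 3280.840 ft.
Difference: 2405.000 − 3280.840 = -875.8 ft.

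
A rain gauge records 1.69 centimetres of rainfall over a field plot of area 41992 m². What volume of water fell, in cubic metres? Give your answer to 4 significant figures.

709.7 cubic metres

Depth: 1.69 cm × 10 = 16.9 mm.
1 mm over 1 m² is 1 L, so volume = 16.9 × 41992 = 709664.8 L = 709.7 m³.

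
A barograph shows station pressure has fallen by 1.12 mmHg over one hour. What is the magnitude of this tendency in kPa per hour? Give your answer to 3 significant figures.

1.12 mmHg / 1 h × 0.133322 kPa/mmHg = 0.149 kPa/h.

0.149 kPa per hour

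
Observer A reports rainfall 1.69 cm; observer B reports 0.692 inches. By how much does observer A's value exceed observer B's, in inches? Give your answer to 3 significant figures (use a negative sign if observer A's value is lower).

observer A: 1.69 cm = 0.665354 in.
Difference: 0.665354 − 0.692000 = -0.0266 in.

-0.0266 in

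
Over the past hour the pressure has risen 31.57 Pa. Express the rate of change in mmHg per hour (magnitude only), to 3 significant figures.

0.237 mmHg per hour

31.57 Pa / 1 h × 0.00750062 mmHg/Pa = 0.237 mmHg/h.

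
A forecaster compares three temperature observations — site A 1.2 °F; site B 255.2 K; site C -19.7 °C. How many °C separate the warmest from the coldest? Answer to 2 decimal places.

site A: 1.2 °F = -17.111 °C.
site B: 255.2 K = -17.950 °C.
Spread: (-17.111) − (-19.700) = 2.589 °C.

2.59 °C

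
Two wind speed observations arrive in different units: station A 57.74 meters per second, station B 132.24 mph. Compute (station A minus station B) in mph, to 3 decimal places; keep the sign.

-3.079 mph

station A: 57.74 m/s = 129.16070 mph.
Difference: 129.16070 − 132.24000 = -3.079 mph.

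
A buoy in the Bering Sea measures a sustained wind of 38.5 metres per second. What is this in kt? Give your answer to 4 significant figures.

74.84 kt

1 m/s = 1.94384 kt, so 38.5 × 1.94384 = 74.84 kt.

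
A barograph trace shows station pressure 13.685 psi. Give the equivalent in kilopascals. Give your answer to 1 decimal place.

94.4 kPa

1 psi = 6.89476 kPa, so 13.685 × 6.89476 = 94.4 kPa.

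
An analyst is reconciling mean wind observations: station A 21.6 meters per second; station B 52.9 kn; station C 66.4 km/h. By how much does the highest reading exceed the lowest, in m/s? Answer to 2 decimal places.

station B: 52.9 kt = 27.2141 m/s.
station C: 66.4 km/h = 18.4444 m/s.
Spread: 27.2141 − 18.4444 = 8.77 m/s.

8.77 m/s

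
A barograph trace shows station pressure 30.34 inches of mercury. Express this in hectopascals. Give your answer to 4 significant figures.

1027 hPa

1 inHg = 33.8639 hPa, so 30.34 × 33.8639 = 1027 hPa.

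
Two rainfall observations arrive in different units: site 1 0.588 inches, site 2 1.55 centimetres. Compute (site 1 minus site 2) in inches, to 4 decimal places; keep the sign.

-0.0222 in

site 2: 1.55 cm = 0.610236 in.
Difference: 0.588000 − 0.610236 = -0.0222 in.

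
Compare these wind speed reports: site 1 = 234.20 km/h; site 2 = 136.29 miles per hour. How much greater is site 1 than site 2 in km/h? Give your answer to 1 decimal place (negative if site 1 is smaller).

14.9 km/h

site 2: 136.29 mph = 219.337 km/h.
Difference: 234.200 − 219.337 = 14.9 km/h.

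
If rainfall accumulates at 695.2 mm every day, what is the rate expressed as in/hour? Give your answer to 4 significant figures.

1.140 in/hour

695.2 mm/day × 0.0393701 in/mm × 0.0416667 day/hour = 1.140 in/hour.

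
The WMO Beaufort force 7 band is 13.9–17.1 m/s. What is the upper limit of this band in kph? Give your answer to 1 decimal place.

13.9–17.1 m/s × 3.6 = 50.0–61.6 km/h.

61.6 km/h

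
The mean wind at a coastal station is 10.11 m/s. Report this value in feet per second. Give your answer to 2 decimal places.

1 m/s = 3.28084 ft/s, so 10.11 × 3.28084 = 33.17 ft/s.

33.17 ft/s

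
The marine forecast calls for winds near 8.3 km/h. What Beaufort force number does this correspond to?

8.3 km/h = 2.3 m/s, which is Beaufort 2 (light breeze, 1.6–3.3 m/s).

Beaufort force 2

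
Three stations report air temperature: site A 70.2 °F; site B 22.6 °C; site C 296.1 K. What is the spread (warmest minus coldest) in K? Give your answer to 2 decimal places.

1.73 K

site A: 70.2 °F = 21.222 °C.
site C: 296.1 K = 22.950 °C.
Spread: 22.950 − 21.222 = 1.728 °C.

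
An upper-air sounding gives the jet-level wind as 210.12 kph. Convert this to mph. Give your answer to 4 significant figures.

1 km/h = 0.621371 mph, so 210.12 × 0.621371 = 130.6 mph.

130.6 mph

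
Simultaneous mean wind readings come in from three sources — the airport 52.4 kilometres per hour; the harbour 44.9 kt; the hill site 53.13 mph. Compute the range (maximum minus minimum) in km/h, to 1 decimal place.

the harbour: 44.9 kt = 83.155 km/h.
the hill site: 53.13 mph = 85.504 km/h.
Spread: 85.504 − 52.400 = 33.1 km/h.

33.1 km/h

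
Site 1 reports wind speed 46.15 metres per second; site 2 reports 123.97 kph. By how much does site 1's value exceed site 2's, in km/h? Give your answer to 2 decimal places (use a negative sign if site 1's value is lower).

42.17 km/h

site 1: 46.15 m/s = 166.1400 km/h.
Difference: 166.1400 − 123.9700 = 42.17 km/h.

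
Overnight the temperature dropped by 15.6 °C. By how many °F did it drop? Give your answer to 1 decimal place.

28.1 °F

Converting a difference, only the 9/5 scale factor applies: Δ°F = 15.6 × 1.8 = 28.1 °F.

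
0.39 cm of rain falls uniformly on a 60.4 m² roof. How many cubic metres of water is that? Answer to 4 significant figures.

Depth: 0.39 cm × 10 = 3.9 mm.
1 mm over 1 m² is 1 L, so volume = 3.9 × 60.4 = 235.56 L = 0.2356 m³.

0.2356 cubic metres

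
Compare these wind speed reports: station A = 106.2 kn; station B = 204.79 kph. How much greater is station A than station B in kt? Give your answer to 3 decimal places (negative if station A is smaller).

-4.378 kt

station B: 204.79 km/h = 110.57775 kt.
Difference: 106.20000 − 110.57775 = -4.378 kt.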